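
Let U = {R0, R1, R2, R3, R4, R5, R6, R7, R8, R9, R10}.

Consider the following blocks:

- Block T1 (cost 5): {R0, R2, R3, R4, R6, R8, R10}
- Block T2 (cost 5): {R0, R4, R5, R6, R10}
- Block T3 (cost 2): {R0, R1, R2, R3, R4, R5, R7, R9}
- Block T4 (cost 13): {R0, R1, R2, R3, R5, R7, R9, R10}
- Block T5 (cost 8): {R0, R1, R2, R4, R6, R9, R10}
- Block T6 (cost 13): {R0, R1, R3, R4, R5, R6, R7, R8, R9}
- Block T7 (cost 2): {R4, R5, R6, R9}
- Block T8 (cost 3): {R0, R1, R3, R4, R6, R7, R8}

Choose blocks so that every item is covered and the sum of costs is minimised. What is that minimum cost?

T1, T3 together cover every item (T1 ∪ T3 = {R0, R1, R2, R3, R4, R5, R6, R7, R8, R9, R10}); total cost 5 + 2 = 7.
The greedy pick T3, T8, T1 costs 10; no covering selection beats 7.

7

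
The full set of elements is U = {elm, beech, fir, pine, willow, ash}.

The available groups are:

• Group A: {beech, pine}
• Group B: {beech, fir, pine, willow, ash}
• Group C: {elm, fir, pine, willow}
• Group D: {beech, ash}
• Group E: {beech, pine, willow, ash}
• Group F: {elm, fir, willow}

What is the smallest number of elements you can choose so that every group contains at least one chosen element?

2

Take H = {beech, willow}. Each listed group contains at least one of these, so H is a hitting set of size 2.
The groups C, D are pairwise disjoint, so any hitting set needs a separate element for each — at least 2. Hence 2 is optimal.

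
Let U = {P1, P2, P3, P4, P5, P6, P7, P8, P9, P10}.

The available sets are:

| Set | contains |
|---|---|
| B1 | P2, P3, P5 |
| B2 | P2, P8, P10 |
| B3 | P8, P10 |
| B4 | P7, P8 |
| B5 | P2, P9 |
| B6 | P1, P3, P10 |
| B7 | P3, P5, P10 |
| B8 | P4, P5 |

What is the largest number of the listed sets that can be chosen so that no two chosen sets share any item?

B4, B5, B6, B8 are pairwise disjoint (B4={P7,P8}; B5={P2,P9}; B6={P1,P3,P10}; B8={P4,P5}).
Every remaining set overlaps one of these, and no 5 of the listed sets are pairwise disjoint, so 4 is the maximum.

4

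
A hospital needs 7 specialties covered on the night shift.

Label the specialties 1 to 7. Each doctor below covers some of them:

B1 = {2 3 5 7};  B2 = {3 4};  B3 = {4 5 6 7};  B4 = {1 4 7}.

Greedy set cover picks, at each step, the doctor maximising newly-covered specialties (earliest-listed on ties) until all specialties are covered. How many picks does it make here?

3

Greedy: pick B1 (covers 4 new) → pick B3 (covers 2 new) → pick B4 (covers 1 new). Total picks: 3.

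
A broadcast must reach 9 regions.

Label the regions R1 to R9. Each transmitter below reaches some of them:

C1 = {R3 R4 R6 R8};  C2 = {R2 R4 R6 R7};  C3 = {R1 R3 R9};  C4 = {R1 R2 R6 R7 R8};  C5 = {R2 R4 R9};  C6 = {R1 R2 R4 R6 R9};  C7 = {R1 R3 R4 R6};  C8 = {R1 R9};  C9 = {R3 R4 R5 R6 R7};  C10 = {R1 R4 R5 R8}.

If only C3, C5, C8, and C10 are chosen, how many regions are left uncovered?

Union of C3, C5, C8, C10 = {R1, R2, R3, R4, R5, R8, R9}.
Not covered: R6, R7 — 2 regions.

2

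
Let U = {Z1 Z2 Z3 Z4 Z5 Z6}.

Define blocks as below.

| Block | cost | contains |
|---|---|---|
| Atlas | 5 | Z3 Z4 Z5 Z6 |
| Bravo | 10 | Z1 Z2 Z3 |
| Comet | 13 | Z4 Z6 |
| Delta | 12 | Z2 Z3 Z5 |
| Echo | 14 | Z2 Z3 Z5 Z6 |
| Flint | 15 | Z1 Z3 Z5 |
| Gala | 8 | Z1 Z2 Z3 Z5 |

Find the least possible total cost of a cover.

13

Atlas, Gala together cover every element (Atlas ∪ Gala = {Z1, Z2, Z3, Z4, Z5, Z6}); total cost 5 + 8 = 13.
No covering selection has total cost below 13.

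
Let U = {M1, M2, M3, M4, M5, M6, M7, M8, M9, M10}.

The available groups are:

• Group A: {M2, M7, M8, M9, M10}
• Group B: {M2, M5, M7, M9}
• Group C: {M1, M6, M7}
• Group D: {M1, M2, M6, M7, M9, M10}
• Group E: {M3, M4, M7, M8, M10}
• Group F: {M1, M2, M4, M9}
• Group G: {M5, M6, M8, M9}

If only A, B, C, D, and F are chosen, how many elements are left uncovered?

Union of A, B, C, D, F = {M1, M2, M4, M5, M6, M7, M8, M9, M10}.
Not covered: M3 — 1 element.

1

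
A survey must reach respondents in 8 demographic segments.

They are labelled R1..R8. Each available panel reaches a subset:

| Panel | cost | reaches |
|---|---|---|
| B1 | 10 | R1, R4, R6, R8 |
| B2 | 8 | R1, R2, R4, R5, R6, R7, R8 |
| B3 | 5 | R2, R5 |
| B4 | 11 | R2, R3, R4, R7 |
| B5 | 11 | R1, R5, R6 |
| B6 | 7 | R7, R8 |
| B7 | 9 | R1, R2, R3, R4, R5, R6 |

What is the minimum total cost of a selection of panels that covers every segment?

16

B6, B7 together cover every segment (B6 ∪ B7 = {R1, R2, R3, R4, R5, R6, R7, R8}); total cost 7 + 9 = 16.
The greedy pick B2, B7 costs 17; no covering selection beats 16.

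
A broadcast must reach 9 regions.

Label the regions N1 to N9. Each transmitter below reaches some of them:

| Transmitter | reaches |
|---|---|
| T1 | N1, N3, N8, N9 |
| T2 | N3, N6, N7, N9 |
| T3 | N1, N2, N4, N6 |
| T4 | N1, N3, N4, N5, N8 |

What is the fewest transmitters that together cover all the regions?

T2 and T3 and T4 together: T2 ∪ T3 ∪ T4 = {N1, N2, N3, N4, N5, N6, N7, N8, N9} — every region is covered.
Only T3 contains N2, so T3 is forced; the remaining 5 regions need at least 2 more transmitters (each remaining transmitter adds at most 3) — so at least 3 transmitters are needed, and 3 is optimal.

3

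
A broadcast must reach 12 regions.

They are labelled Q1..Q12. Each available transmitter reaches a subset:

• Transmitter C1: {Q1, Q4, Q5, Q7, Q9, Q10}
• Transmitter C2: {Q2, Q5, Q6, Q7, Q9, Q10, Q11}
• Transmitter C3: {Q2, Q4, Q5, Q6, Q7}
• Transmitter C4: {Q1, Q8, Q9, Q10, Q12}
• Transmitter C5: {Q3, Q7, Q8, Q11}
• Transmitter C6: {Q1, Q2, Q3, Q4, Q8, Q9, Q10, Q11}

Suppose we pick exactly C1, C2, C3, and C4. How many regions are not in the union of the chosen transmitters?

Union of C1, C2, C3, C4 = {Q1, Q2, Q4, Q5, Q6, Q7, Q8, Q9, Q10, Q11, Q12}.
Not covered: Q3 — 1 region.

1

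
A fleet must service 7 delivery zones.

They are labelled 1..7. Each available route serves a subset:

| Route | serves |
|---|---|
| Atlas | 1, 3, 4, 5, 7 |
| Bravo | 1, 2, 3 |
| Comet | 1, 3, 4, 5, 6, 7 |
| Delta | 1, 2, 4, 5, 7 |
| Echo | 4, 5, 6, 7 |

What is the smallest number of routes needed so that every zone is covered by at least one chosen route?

Comet and Delta together: Comet ∪ Delta = {1, 2, 3, 4, 5, 6, 7} — every zone is covered.
No single route has all 7 zones (the largest, Comet, has 6), so 2 is optimal.

2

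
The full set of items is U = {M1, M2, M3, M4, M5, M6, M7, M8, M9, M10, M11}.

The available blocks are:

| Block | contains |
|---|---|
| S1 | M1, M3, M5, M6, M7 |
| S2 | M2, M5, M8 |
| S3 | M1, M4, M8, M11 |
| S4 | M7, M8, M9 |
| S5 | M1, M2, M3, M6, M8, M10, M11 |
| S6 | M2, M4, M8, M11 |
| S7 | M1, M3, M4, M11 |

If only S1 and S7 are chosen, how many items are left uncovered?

Union of S1, S7 = {M1, M3, M4, M5, M6, M7, M11}.
Not covered: M2, M8, M9, M10 — 4 items.

4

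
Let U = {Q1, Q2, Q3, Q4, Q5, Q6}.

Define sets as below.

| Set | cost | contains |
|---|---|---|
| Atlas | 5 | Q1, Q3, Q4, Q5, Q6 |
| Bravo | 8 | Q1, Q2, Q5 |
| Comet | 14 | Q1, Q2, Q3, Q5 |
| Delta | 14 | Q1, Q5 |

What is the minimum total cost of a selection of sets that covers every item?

13

Atlas, Bravo together cover every item (Atlas ∪ Bravo = {Q1, Q2, Q3, Q4, Q5, Q6}); total cost 5 + 8 = 13.
No covering selection has total cost below 13.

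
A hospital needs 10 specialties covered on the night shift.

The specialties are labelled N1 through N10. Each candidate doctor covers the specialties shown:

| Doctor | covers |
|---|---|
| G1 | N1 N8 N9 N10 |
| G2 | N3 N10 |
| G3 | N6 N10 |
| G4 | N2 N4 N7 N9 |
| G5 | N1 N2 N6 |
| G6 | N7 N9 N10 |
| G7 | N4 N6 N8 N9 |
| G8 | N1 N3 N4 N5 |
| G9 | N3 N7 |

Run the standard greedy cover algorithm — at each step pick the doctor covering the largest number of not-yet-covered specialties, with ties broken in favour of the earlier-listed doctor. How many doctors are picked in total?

4

Greedy: pick G1 (covers 4 new) → pick G4 (covers 3 new) → pick G8 (covers 2 new) → pick G3 (covers 1 new). Total picks: 4.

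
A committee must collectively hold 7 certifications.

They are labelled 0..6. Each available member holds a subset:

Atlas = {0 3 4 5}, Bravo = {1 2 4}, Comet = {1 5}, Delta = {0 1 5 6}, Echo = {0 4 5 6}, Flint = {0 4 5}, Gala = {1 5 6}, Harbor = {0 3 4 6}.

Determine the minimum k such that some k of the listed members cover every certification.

3

Take {Bravo, Delta, Harbor}. Their union is {0, 1, 2, 3, 4, 5, 6}, which is all 7 certifications.
Only Bravo contains 2, so Bravo is forced; the remaining 4 certifications need at least 2 more members (each remaining member adds at most 3) — so at least 3 members are needed, and 3 is optimal.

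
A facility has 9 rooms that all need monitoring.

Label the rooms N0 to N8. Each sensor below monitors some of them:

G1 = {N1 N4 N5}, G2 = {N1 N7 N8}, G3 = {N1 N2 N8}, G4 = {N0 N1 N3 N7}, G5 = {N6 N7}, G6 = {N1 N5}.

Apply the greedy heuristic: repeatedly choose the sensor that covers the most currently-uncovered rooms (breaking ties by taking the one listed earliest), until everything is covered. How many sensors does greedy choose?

Greedy: pick G4 (covers 4 new) → pick G1 (covers 2 new) → pick G3 (covers 2 new) → pick G5 (covers 1 new). Total picks: 4.

4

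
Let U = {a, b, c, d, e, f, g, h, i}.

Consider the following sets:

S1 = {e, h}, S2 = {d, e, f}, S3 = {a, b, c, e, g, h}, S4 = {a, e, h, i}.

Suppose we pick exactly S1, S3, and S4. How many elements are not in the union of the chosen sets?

2

Union of S1, S3, S4 = {a, b, c, e, g, h, i}.
Not covered: d, f — 2 elements.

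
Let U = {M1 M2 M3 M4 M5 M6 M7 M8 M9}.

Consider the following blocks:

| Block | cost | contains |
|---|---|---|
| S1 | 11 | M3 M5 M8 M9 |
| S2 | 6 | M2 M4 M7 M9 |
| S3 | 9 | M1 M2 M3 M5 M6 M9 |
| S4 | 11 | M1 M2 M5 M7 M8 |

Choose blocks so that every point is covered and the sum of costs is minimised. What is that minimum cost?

S2, S3, S4 together cover every point (S2 ∪ S3 ∪ S4 = {M1, M2, M3, M4, M5, M6, M7, M8, M9}); total cost 6 + 9 + 11 = 26.
No covering selection has total cost below 26.

26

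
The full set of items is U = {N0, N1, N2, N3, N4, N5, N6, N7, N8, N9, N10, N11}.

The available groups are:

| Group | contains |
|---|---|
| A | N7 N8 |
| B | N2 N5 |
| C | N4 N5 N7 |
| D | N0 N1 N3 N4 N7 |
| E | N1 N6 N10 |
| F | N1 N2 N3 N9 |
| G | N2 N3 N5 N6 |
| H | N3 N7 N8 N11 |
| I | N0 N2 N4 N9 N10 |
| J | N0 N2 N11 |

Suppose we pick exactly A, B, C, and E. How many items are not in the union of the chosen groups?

Union of A, B, C, E = {N1, N2, N4, N5, N6, N7, N8, N10}.
Not covered: N0, N3, N9, N11 — 4 items.

4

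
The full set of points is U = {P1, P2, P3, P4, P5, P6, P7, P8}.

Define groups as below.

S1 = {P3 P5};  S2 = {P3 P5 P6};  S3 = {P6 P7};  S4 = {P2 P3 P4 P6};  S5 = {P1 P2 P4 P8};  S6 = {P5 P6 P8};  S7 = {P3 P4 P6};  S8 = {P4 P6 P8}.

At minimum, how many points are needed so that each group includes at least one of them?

Take H = {P4, P5, P7}. Each listed group contains at least one of these, so H is a hitting set of size 3.
The groups S1, S3, S5 are pairwise disjoint, so any hitting set needs a separate point for each — at least 3. Hence 3 is optimal.

3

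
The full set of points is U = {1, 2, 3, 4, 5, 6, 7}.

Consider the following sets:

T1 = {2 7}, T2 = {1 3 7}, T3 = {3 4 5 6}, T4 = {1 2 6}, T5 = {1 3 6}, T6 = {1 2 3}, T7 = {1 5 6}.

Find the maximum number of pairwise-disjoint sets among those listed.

2

T1, T7 are pairwise disjoint (T1={2,7}; T7={1,5,6}).
Every remaining set overlaps one of these, and no 3 of the listed sets are pairwise disjoint, so 2 is the maximum.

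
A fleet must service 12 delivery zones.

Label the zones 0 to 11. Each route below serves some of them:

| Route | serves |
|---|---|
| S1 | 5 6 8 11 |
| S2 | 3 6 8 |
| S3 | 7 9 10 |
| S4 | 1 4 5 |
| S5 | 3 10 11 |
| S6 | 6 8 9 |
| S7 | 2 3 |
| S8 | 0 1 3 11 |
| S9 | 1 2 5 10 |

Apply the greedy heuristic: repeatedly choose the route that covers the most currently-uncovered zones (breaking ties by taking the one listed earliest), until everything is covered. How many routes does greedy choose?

Greedy: pick S1 (covers 4 new) → pick S3 (covers 3 new) → pick S8 (covers 3 new) → pick S4 (covers 1 new) → pick S7 (covers 1 new). Total picks: 5.

5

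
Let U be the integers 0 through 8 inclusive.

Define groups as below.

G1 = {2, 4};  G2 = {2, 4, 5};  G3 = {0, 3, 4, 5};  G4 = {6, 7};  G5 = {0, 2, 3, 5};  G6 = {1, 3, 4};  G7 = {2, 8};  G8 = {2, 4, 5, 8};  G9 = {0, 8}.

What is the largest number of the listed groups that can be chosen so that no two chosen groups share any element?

G3, G4, G7 are pairwise disjoint (G3={0,3,4,5}; G4={6,7}; G7={2,8}).
Every remaining group overlaps one of these, and no 4 of the listed groups are pairwise disjoint, so 3 is the maximum.

3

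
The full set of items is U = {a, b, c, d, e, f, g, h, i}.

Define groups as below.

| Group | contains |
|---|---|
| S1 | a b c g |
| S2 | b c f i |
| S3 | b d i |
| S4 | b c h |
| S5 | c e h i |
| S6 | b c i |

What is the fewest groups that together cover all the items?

S1 and S2 and S3 and S5 together: S1 ∪ S2 ∪ S3 ∪ S5 = {a, b, c, d, e, f, g, h, i} — every item is covered.
Only S2 contains f, so S2 is forced; the remaining 5 items need at least 3 more groups (each remaining group adds at most 2) — so at least 4 groups are needed, and 4 is optimal.

4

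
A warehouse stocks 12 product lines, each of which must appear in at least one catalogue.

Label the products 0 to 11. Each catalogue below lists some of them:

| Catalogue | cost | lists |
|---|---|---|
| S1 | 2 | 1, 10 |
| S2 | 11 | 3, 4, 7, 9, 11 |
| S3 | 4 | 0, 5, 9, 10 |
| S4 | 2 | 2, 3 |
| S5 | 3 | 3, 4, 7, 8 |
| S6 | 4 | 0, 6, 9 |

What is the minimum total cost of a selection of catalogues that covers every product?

26

S1, S2, S3, S4, S5, S6 together cover every product (S1 ∪ S2 ∪ S3 ∪ S4 ∪ S5 ∪ S6 = {0, 1, 2, 3, 4, 5, 6, 7, 8, 9, 10, 11}); total cost 2 + 11 + 4 + 2 + 3 + 4 = 26.
No covering selection has total cost below 26.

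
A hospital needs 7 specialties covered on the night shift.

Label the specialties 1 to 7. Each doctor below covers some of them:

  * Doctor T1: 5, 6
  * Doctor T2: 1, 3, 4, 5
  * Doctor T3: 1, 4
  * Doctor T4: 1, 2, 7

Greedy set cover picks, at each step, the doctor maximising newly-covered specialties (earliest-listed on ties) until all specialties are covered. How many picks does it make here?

3

Greedy: pick T2 (covers 4 new) → pick T4 (covers 2 new) → pick T1 (covers 1 new). Total picks: 3.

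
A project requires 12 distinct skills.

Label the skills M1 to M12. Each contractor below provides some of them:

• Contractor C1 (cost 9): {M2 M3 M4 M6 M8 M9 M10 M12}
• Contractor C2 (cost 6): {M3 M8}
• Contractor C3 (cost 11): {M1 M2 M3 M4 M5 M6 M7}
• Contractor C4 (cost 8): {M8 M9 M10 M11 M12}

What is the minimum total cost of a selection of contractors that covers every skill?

C3, C4 together cover every skill (C3 ∪ C4 = {M1, M2, M3, M4, M5, M6, M7, M8, M9, M10, M11, M12}); total cost 11 + 8 = 19.
The greedy pick C1, C3, C4 costs 28; no covering selection beats 19.

19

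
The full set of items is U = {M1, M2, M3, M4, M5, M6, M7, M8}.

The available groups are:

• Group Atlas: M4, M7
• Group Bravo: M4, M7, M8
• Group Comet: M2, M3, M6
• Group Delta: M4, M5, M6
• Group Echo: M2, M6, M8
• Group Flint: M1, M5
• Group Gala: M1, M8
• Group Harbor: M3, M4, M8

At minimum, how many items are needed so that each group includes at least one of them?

The 3 items {M1, M4, M6} hit every group.
The groups Bravo, Comet, Flint are pairwise disjoint, so any hitting set needs a separate item for each — at least 3. Hence 3 is optimal.

3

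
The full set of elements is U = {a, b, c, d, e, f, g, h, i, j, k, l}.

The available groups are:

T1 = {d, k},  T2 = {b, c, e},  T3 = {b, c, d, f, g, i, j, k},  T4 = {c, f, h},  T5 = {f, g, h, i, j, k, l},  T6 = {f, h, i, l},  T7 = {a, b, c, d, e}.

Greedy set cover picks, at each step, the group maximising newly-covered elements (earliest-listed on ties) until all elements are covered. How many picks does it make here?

3

Greedy: pick T3 (covers 8 new) → pick T5 (covers 2 new) → pick T7 (covers 2 new). Total picks: 3.
(The true minimum cover uses only 2 groups, so greedy is not optimal here.)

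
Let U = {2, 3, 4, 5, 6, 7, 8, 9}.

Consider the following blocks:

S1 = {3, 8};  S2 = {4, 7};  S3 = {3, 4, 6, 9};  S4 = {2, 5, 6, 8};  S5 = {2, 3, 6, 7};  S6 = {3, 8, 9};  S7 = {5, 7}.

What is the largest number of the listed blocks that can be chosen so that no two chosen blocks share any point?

S6, S7 are pairwise disjoint (S6={3,8,9}; S7={5,7}).
Every remaining block overlaps one of these, and no 3 of the listed blocks are pairwise disjoint, so 2 is the maximum.

2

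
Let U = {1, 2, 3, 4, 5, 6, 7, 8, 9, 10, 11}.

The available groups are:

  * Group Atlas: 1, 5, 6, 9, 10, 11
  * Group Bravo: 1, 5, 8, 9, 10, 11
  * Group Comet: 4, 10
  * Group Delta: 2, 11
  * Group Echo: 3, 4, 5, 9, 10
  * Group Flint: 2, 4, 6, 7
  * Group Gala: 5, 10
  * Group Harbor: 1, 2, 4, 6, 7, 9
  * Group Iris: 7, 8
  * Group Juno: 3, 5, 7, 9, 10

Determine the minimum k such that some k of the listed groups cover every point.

3

Bravo, Harbor, and Juno cover everything between them: the union {1, 2, 3, 4, 5, 6, 7, 8, 9, 10, 11} is all of U.
No 2 of the 10 groups cover everything (all 45 combinations miss at least one point), so 3 is optimal.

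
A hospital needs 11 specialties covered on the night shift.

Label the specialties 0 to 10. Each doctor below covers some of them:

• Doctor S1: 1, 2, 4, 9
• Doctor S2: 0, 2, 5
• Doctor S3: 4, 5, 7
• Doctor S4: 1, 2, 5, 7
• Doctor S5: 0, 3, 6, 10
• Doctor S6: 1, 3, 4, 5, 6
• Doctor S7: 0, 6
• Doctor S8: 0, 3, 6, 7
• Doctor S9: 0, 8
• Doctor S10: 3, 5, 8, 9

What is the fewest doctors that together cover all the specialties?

4

Take {S4, S5, S6, S10}. Their union is {0, 1, 2, 3, 4, 5, 6, 7, 8, 9, 10}, which is all 11 specialties.
No 3 of the 10 doctors cover everything (all 120 combinations miss at least one specialty), so 4 is optimal.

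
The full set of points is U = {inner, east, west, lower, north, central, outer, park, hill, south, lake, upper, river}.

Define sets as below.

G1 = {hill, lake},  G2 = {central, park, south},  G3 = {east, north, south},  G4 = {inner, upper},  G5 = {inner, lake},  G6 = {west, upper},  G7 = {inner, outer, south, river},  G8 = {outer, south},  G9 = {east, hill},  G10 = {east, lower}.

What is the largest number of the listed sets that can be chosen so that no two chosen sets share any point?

4

G1, G4, G8, G10 are pairwise disjoint (G1={hill,lake}; G4={inner,upper}; G8={outer,south}; G10={east,lower}).
Every remaining set overlaps one of these, and no 5 of the listed sets are pairwise disjoint, so 4 is the maximum.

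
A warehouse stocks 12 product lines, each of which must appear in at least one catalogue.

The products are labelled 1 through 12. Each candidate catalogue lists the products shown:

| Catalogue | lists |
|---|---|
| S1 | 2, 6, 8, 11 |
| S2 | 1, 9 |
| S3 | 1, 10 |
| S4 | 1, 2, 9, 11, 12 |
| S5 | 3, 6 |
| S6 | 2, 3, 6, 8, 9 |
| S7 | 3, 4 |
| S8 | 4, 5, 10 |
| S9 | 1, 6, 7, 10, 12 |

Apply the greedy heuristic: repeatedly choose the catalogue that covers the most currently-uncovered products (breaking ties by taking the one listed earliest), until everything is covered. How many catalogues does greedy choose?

4

Greedy: pick S4 (covers 5 new) → pick S6 (covers 3 new) → pick S8 (covers 3 new) → pick S9 (covers 1 new). Total picks: 4.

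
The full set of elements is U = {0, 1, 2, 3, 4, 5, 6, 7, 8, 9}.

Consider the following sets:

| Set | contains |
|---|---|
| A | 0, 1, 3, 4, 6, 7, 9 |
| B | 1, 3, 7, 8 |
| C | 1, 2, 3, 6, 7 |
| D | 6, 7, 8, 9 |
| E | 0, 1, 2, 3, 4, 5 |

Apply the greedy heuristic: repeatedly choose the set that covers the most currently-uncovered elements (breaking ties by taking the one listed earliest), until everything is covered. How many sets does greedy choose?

Greedy: pick A (covers 7 new) → pick E (covers 2 new) → pick B (covers 1 new). Total picks: 3.
(The true minimum cover uses only 2 sets, so greedy is not optimal here.)

3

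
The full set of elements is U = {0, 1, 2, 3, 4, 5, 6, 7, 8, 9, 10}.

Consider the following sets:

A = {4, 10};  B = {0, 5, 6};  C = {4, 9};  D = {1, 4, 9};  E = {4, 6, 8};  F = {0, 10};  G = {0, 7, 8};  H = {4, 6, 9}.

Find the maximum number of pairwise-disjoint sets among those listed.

2

F, H are pairwise disjoint (F={0,10}; H={4,6,9}).
Every remaining set overlaps one of these, and no 3 of the listed sets are pairwise disjoint, so 2 is the maximum.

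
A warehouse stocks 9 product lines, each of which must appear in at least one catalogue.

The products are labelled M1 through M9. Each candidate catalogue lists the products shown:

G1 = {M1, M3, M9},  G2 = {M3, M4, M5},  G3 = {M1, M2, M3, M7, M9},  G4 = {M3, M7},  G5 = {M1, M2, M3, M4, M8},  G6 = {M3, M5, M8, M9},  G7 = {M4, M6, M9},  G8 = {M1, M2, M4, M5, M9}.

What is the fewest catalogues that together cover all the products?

G3 and G6 and G7 together: G3 ∪ G6 ∪ G7 = {M1, M2, M3, M4, M5, M6, M7, M8, M9} — every product is covered.
Only G7 contains M6, so G7 is forced; the remaining 6 products need at least 2 more catalogues (each remaining catalogue adds at most 4) — so at least 3 catalogues are needed, and 3 is optimal.

3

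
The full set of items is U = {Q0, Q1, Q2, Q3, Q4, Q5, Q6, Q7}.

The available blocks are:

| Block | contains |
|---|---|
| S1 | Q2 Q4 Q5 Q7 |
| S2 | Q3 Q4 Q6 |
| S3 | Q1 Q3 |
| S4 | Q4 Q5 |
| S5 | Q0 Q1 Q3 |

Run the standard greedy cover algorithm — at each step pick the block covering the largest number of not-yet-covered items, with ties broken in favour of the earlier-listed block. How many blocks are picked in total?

3

Greedy: pick S1 (covers 4 new) → pick S5 (covers 3 new) → pick S2 (covers 1 new). Total picks: 3.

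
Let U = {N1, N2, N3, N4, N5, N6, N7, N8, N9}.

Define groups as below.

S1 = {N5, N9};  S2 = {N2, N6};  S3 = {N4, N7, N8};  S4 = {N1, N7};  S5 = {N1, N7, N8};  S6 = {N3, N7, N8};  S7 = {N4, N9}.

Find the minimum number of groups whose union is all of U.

S1 and S2 and S3 and S4 and S6 together: S1 ∪ S2 ∪ S3 ∪ S4 ∪ S6 = {N1, N2, N3, N4, N5, N6, N7, N8, N9} — every item is covered.
No 4 of the 7 groups cover everything (all 35 combinations miss at least one item), so 5 is optimal.

5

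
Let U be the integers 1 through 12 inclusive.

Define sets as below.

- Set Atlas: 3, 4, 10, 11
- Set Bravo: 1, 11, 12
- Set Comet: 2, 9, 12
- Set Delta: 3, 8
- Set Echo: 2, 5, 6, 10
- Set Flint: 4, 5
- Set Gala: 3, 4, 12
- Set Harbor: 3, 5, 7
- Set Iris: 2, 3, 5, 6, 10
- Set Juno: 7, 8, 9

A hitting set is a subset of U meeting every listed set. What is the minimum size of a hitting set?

The 4 items {5, 8, 10, 12} hit every set.
No choice of 3 items meets every set, so 4 is the minimum.

4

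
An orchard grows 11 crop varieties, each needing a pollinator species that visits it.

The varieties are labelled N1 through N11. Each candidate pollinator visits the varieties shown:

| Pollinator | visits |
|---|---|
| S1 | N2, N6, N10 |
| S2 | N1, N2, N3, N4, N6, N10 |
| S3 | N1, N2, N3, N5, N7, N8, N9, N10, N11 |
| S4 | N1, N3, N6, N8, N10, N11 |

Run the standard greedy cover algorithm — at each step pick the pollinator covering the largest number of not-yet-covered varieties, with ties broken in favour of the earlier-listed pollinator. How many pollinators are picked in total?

Greedy: pick S3 (covers 9 new) → pick S2 (covers 2 new). Total picks: 2.

2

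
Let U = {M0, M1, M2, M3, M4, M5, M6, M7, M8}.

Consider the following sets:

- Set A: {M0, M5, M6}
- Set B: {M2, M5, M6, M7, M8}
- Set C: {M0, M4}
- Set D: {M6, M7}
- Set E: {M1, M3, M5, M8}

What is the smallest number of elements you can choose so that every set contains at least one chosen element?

Take H = {M3, M4, M6}. Each listed set contains at least one of these, so H is a hitting set of size 3.
The sets C, D, E are pairwise disjoint, so any hitting set needs a separate element for each — at least 3. Hence 3 is optimal.

3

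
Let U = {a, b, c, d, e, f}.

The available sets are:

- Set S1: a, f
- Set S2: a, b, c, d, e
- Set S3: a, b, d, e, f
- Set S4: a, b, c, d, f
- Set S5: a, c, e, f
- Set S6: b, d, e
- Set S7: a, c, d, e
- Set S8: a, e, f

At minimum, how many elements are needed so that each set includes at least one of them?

Take H = {e, f}. Each listed set contains at least one of these, so H is a hitting set of size 2.
The sets S1, S6 are pairwise disjoint, so any hitting set needs a separate element for each — at least 2. Hence 2 is optimal.

2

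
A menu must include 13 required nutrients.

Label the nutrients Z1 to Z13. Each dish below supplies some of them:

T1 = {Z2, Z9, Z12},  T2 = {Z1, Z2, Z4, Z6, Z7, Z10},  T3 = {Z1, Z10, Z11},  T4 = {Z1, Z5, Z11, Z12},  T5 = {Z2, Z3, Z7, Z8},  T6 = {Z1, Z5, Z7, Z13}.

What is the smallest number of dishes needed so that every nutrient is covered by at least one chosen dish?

5

T1 and T2 and T4 and T5 and T6 together: T1 ∪ T2 ∪ T4 ∪ T5 ∪ T6 = {Z1, Z2, Z3, Z4, Z5, Z6, Z7, Z8, Z9, Z10, Z11, Z12, Z13} — every nutrient is covered.
No 4 of the 6 dishes cover everything (all 15 combinations miss at least one nutrient), so 5 is optimal.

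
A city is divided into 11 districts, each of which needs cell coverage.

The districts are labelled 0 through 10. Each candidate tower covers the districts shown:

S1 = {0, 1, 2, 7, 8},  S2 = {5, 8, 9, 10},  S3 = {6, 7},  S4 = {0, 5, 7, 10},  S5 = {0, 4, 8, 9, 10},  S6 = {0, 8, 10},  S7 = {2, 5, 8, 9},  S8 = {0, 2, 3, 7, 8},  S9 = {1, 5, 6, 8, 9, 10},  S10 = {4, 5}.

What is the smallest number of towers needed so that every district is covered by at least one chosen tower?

S8 and S9 and S10 together: S8 ∪ S9 ∪ S10 = {0, 1, 2, 3, 4, 5, 6, 7, 8, 9, 10} — every district is covered.
Only S8 contains 3, so S8 is forced; the remaining 6 districts need at least 2 more towers (each remaining tower adds at most 5) — so at least 3 towers are needed, and 3 is optimal.

3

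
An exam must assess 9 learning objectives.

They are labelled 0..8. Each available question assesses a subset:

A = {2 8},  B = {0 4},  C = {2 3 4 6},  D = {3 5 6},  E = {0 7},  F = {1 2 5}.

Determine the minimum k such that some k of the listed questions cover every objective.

4

A and C and E and F together: A ∪ C ∪ E ∪ F = {0, 1, 2, 3, 4, 5, 6, 7, 8} — every objective is covered.
Only A contains 8, so A is forced; the remaining 7 objectives need at least 3 more questions (each remaining question adds at most 3) — so at least 4 questions are needed, and 4 is optimal.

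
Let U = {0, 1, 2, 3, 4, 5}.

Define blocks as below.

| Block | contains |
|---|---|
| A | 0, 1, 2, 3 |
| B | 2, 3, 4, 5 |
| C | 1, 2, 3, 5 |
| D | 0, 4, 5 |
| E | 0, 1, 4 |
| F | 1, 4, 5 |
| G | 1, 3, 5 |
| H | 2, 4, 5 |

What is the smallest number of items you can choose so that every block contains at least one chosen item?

Take T = {1, 5}. Each listed block contains at least one of these, so T is a hitting set of size 2.
No single item lies in every block, so at least 2 are needed and 2 is optimal.

2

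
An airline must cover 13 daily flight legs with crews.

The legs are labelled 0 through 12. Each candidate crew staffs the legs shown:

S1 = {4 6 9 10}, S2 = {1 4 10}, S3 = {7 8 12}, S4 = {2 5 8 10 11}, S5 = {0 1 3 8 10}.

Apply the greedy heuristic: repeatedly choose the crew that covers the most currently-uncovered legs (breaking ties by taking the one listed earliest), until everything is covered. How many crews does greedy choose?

4

Greedy: pick S4 (covers 5 new) → pick S1 (covers 3 new) → pick S5 (covers 3 new) → pick S3 (covers 2 new). Total picks: 4.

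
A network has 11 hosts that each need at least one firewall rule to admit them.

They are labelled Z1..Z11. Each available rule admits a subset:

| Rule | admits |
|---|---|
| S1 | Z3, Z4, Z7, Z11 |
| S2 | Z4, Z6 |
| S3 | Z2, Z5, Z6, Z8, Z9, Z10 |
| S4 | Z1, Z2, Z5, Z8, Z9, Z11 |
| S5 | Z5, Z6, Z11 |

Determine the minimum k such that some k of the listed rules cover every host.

S1 and S3 and S4 together: S1 ∪ S3 ∪ S4 = {Z1, Z2, Z3, Z4, Z5, Z6, Z7, Z8, Z9, Z10, Z11} — every host is covered.
Only S4 contains Z1, so S4 is forced; the remaining 5 hosts need at least 2 more rules (each remaining rule adds at most 3) — so at least 3 rules are needed, and 3 is optimal.

3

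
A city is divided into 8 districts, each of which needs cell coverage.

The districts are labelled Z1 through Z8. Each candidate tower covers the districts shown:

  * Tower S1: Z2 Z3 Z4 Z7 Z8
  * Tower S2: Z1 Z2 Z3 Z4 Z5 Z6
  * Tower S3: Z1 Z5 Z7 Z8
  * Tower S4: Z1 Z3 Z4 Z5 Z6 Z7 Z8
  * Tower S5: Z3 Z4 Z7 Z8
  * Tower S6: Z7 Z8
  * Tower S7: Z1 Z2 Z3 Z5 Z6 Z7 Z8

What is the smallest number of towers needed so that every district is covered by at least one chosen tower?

2

S2 and S6 together: S2 ∪ S6 = {Z1, Z2, Z3, Z4, Z5, Z6, Z7, Z8} — every district is covered.
No single tower has all 8 districts (the largest, S4, has 7), so 2 is optimal.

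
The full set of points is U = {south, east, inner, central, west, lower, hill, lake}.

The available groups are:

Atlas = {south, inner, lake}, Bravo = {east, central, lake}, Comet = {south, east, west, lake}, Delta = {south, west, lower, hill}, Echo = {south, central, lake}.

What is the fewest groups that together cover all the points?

3

Take {Atlas, Bravo, Delta}. Their union is {south, east, inner, central, west, lower, hill, lake}, which is all 8 points.
Only Atlas contains inner, so Atlas is forced; the remaining 5 points need at least 2 more groups (each remaining group adds at most 3) — so at least 3 groups are needed, and 3 is optimal.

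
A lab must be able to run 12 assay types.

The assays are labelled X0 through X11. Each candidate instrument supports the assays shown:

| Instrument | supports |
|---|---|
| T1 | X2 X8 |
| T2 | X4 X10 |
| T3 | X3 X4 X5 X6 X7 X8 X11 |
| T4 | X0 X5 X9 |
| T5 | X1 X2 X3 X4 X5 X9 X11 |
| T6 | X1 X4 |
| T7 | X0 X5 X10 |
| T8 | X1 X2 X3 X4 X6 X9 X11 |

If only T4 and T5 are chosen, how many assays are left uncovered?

Union of T4, T5 = {X0, X1, X2, X3, X4, X5, X9, X11}.
Not covered: X6, X7, X8, X10 — 4 assays.

4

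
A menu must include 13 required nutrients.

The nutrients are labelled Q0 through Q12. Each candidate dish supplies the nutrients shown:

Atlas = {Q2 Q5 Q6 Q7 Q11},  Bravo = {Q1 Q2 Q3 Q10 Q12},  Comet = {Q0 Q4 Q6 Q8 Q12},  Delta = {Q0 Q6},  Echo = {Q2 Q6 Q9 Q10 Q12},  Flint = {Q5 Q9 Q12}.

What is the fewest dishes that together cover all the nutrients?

4

Atlas and Bravo and Comet and Echo together: Atlas ∪ Bravo ∪ Comet ∪ Echo = {Q0, Q1, Q2, Q3, Q4, Q5, Q6, Q7, Q8, Q9, Q10, Q11, Q12} — every nutrient is covered.
No 3 of the 6 dishes cover everything (all 20 combinations miss at least one nutrient), so 4 is optimal.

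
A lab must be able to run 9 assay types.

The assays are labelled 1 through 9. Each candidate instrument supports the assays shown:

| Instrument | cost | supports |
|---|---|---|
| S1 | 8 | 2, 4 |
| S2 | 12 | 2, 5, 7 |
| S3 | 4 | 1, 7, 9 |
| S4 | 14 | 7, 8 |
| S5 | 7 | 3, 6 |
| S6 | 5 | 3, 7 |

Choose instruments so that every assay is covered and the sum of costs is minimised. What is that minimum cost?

S1, S2, S3, S4, S5 together cover every assay (S1 ∪ S2 ∪ S3 ∪ S4 ∪ S5 = {1, 2, 3, 4, 5, 6, 7, 8, 9}); total cost 8 + 12 + 4 + 14 + 7 = 45.
No covering selection has total cost below 45.

45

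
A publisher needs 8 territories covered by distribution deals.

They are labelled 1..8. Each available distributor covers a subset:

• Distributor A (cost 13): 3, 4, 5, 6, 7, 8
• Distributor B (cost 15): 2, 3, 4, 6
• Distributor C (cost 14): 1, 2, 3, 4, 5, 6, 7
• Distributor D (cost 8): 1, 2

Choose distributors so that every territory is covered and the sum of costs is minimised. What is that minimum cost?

21

A, D together cover every territory (A ∪ D = {1, 2, 3, 4, 5, 6, 7, 8}); total cost 13 + 8 = 21.
The greedy pick C, A costs 27; no covering selection beats 21.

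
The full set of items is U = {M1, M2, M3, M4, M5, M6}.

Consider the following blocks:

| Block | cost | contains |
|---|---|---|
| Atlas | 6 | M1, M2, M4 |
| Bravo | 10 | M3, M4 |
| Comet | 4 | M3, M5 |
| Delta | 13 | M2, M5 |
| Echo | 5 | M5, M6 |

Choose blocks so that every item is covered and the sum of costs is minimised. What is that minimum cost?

Atlas, Comet, Echo together cover every item (Atlas ∪ Comet ∪ Echo = {M1, M2, M3, M4, M5, M6}); total cost 6 + 4 + 5 = 15.
No covering selection has total cost below 15.

15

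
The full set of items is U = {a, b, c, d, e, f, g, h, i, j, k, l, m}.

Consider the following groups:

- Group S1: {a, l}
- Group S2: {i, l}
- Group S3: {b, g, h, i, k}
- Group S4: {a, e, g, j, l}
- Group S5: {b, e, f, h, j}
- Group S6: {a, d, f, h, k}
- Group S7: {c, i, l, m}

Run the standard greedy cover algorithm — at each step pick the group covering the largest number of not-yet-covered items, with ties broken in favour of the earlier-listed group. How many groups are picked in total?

4

Greedy: pick S3 (covers 5 new) → pick S4 (covers 4 new) → pick S6 (covers 2 new) → pick S7 (covers 2 new). Total picks: 4.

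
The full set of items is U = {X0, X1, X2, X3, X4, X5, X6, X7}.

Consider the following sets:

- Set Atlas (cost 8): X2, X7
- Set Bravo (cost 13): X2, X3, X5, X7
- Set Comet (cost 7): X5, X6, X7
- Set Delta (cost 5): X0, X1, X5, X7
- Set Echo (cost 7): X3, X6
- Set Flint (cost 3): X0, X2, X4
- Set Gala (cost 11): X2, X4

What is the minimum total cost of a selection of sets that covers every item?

15

Delta, Echo, Flint together cover every item (Delta ∪ Echo ∪ Flint = {X0, X1, X2, X3, X4, X5, X6, X7}); total cost 5 + 7 + 3 = 15.
No covering selection has total cost below 15.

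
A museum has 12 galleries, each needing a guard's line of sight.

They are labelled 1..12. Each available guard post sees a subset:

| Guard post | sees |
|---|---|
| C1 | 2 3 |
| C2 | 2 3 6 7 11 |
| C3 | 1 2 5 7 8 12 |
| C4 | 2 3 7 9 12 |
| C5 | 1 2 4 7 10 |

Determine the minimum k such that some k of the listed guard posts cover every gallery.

4

Take {C2, C3, C4, C5}. Their union is {1, 2, 3, 4, 5, 6, 7, 8, 9, 10, 11, 12}, which is all 12 galleries.
Only C5 contains 4, so C5 is forced; the remaining 7 galleries need at least 3 more guard posts (each remaining guard post adds at most 3) — so at least 4 guard posts are needed, and 4 is optimal.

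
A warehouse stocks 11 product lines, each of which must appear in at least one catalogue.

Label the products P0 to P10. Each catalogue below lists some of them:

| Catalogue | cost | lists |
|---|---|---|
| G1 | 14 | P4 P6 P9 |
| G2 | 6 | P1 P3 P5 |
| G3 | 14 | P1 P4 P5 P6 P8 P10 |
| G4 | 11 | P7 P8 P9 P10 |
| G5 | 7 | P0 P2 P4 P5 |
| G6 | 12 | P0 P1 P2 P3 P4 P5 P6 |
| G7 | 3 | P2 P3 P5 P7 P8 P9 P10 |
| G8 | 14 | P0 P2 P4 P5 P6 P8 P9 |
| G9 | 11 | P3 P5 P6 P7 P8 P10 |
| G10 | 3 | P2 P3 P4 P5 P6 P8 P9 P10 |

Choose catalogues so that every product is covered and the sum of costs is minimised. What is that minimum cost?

G6, G7 together cover every product (G6 ∪ G7 = {P0, P1, P2, P3, P4, P5, P6, P7, P8, P9, P10}); total cost 12 + 3 = 15.
The greedy pick G10, G7, G2, G5 costs 19; no covering selection beats 15.

15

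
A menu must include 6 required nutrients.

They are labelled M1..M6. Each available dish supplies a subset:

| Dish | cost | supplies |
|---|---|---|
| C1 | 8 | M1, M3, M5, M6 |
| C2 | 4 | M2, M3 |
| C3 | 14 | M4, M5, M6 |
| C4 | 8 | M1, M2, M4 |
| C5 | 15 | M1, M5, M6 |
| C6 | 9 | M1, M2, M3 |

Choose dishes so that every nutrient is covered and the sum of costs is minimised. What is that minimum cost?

C1, C4 together cover every nutrient (C1 ∪ C4 = {M1, M2, M3, M4, M5, M6}); total cost 8 + 8 = 16.
The greedy pick C1, C2, C4 costs 20; no covering selection beats 16.

16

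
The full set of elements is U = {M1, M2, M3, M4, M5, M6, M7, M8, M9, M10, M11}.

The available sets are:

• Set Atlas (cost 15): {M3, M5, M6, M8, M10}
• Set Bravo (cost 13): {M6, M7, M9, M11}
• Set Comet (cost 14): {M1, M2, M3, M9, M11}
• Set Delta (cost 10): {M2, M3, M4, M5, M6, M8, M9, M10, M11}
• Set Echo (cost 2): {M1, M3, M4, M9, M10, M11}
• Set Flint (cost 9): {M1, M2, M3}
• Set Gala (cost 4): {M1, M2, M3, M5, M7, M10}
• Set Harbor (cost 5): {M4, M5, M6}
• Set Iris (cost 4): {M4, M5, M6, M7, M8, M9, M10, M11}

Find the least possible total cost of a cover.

8

Gala, Iris together cover every element (Gala ∪ Iris = {M1, M2, M3, M4, M5, M6, M7, M8, M9, M10, M11}); total cost 4 + 4 = 8.
The greedy pick Echo, Iris, Gala costs 10; no covering selection beats 8.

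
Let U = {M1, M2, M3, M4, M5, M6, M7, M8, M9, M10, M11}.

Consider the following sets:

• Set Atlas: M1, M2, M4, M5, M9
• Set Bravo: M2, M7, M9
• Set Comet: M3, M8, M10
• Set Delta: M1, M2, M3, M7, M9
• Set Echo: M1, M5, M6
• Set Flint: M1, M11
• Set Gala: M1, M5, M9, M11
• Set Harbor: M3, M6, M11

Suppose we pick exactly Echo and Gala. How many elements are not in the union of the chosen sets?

Union of Echo, Gala = {M1, M5, M6, M9, M11}.
Not covered: M2, M3, M4, M7, M8, M10 — 6 elements.

6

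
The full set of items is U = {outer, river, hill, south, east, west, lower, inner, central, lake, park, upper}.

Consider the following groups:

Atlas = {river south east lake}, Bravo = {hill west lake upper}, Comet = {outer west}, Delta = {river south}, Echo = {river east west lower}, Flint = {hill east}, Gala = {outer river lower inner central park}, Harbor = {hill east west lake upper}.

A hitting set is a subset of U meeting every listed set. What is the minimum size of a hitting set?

Take H = {river, east, west}. Each listed group contains at least one of these, so H is a hitting set of size 3.
The groups Comet, Delta, Flint are pairwise disjoint, so any hitting set needs a separate item for each — at least 3. Hence 3 is optimal.

3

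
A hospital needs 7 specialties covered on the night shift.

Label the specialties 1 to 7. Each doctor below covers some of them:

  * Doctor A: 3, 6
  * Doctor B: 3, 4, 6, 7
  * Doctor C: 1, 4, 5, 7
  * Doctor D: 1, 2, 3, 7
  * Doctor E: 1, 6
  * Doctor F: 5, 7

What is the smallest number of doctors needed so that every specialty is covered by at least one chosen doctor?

Take {C, D, E}. Their union is {1, 2, 3, 4, 5, 6, 7}, which is all 7 specialties.
Only D contains 2, so D is forced; the remaining 3 specialties need at least 2 more doctors (each remaining doctor adds at most 2) — so at least 3 doctors are needed, and 3 is optimal.

3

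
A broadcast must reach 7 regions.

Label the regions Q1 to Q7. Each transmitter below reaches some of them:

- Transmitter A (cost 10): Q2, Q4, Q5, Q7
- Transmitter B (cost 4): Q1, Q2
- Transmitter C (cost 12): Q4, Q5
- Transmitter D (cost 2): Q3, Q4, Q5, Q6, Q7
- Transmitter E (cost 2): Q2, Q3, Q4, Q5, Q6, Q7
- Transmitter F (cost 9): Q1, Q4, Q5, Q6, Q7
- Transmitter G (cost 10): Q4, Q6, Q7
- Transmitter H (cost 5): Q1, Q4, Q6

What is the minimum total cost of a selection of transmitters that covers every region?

B, E together cover every region (B ∪ E = {Q1, Q2, Q3, Q4, Q5, Q6, Q7}); total cost 4 + 2 = 6.
No covering selection has total cost below 6.

6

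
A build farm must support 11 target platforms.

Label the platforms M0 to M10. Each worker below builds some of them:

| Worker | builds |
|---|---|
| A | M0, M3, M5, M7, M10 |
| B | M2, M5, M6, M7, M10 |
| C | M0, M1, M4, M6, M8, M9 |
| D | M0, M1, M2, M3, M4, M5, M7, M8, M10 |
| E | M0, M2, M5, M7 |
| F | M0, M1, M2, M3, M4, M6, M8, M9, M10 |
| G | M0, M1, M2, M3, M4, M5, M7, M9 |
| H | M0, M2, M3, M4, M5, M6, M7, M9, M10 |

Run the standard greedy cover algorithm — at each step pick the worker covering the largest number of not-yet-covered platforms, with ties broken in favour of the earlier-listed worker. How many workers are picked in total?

2

Greedy: pick D (covers 9 new) → pick C (covers 2 new). Total picks: 2.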